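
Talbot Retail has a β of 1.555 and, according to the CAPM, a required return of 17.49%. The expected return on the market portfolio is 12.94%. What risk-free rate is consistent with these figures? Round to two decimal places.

4.74%

E(R) = R_f + β(E(R_m) − R_f) = R_f(1 − β) + β·E(R_m)
17.49% = R_f × (1 − 1.555) + 1.555 × 12.94%
17.49% = R_f × -0.555 + 20.12170%
R_f = (17.49% − 20.12170%) / -0.555 = 4.74%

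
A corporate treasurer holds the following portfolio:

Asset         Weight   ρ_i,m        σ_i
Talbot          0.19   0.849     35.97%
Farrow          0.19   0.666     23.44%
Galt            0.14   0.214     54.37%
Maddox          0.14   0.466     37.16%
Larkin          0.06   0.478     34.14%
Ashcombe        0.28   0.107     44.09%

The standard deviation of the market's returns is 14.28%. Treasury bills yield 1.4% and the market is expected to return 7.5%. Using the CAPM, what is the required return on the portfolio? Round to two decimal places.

7.86%

β_Talbot = 0.849 × 35.97% / 14.28% = 2.1386
β_Farrow = 0.666 × 23.44% / 14.28% = 1.0932
β_Galt = 0.214 × 54.37% / 14.28% = 0.8148
β_Maddox = 0.466 × 37.16% / 14.28% = 1.2126
β_Larkin = 0.478 × 34.14% / 14.28% = 1.1428
β_Ashcombe = 0.107 × 44.09% / 14.28% = 0.3304
β_P = Σ w_i β_i = 0.19×2.1386 + 0.19×1.0932 + 0.14×0.8148 + 0.14×1.2126 + 0.06×1.1428 + 0.28×0.3304 = 1.0590
MRP = 7.5% − 1.4% = 6.10%
E(R_P) = R_f + β_P × MRP = 1.4% + 1.0590 × 6.1% = 7.86%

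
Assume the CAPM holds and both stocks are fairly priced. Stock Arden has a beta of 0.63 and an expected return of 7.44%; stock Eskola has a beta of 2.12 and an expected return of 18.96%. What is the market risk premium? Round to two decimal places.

7.73%

Both satisfy E(R) = R_f + β·MRP, so the slope of the SML is
MRP = (18.96% − 7.44%) / (2.12 − 0.63) = 11.52% / 1.49 = 7.7315%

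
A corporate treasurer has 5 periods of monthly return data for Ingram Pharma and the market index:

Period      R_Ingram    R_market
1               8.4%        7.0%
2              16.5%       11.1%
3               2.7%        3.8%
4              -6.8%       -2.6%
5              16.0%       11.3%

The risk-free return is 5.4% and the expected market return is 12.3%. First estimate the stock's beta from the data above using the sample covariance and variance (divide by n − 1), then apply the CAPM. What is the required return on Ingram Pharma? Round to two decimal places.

Mean R_i = (8.4 + 16.5 + 2.7 − 6.8 + 16.0) / 5 = 7.3600%
Mean R_m = (7.0 + 11.1 + 3.8 − 2.6 + 11.3) / 5 = 6.1200%
Σ(R_i − R̄_i)(R_m − R̄_m) = 225.4740  ⇒  Cov = 225.4740 / 4 = 56.3685
Σ(R_m − R̄_m)² = 133.8280  ⇒  Var(R_m) = 133.8280 / 4 = 33.4570
β = Cov / Var(R_m) = 56.3685 / 33.4570 = 1.6848
MRP = 12.3% − 5.4% = 6.90%
E(R) = R_f + β × MRP = 5.4% + 1.6848 × 6.9% = 17.03%

17.03%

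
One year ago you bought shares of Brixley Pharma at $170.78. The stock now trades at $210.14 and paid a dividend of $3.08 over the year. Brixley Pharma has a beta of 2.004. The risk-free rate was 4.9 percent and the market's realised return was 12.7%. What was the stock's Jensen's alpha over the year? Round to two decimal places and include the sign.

Realised HPR = (P1 + D1 − P0) / P0 = (210.14 + 3.08 − 170.78) / 170.78 = 42.44 / 170.78 = 24.8507%
MRP = 12.7% − 4.9% = 7.80%
CAPM required = R_f + β·MRP = 4.9% + 2.004 × 7.8% = 20.5312%
α = realised − required = 24.8507% − 20.5312% = +4.32%

+4.32%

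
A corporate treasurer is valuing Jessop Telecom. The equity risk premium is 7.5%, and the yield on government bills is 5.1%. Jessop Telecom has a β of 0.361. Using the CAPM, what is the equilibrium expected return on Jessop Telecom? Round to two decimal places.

7.81%

E(R) = R_f + β × MRP = 5.1% + 0.361 × 7.5% = 7.81%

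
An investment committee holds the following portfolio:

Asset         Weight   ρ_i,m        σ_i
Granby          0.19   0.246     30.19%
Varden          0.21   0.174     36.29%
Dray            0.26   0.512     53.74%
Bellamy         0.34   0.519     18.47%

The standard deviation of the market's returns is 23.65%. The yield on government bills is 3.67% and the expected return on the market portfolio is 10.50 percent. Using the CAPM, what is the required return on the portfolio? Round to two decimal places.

7.47%

β_Granby = 0.246 × 30.19% / 23.65% = 0.3140
β_Varden = 0.174 × 36.29% / 23.65% = 0.2670
β_Dray = 0.512 × 53.74% / 23.65% = 1.1634
β_Bellamy = 0.519 × 18.47% / 23.65% = 0.4053
β_P = Σ w_i β_i = 0.19×0.3140 + 0.21×0.2670 + 0.26×1.1634 + 0.34×0.4053 = 0.5560
MRP = 10.50% − 3.67% = 6.83%
E(R_P) = R_f + β_P × MRP = 3.67% + 0.5560 × 6.83% = 7.47%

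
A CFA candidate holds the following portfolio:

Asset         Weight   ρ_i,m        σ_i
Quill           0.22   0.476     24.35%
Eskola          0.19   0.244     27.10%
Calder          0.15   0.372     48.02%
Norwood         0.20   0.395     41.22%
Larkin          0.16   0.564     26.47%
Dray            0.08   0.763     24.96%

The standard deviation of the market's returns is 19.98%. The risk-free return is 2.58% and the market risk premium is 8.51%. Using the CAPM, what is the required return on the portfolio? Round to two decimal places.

β_Quill = 0.476 × 24.35% / 19.98% = 0.5801
β_Eskola = 0.244 × 27.10% / 19.98% = 0.3310
β_Calder = 0.372 × 48.02% / 19.98% = 0.8941
β_Norwood = 0.395 × 41.22% / 19.98% = 0.8149
β_Larkin = 0.564 × 26.47% / 19.98% = 0.7472
β_Dray = 0.763 × 24.96% / 19.98% = 0.9532
β_P = Σ w_i β_i = 0.22×0.5801 + 0.19×0.3310 + 0.15×0.8941 + 0.20×0.8149 + 0.16×0.7472 + 0.08×0.9532 = 0.6834
E(R_P) = R_f + β_P × MRP = 2.58% + 0.6834 × 8.51% = 8.40%

8.40%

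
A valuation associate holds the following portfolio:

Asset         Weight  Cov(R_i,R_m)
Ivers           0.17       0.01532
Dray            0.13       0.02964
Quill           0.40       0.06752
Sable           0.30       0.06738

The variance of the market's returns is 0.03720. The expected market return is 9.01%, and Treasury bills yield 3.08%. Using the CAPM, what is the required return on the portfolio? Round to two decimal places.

β_Ivers = 0.01532 / 0.03720 = 0.4118
β_Dray = 0.02964 / 0.03720 = 0.7968
β_Quill = 0.06752 / 0.03720 = 1.8151
β_Sable = 0.06738 / 0.03720 = 1.8113
β_P = Σ w_i β_i = 0.17×0.4118 + 0.13×0.7968 + 0.40×1.8151 + 0.30×1.8113 = 1.4430
MRP = 9.01% − 3.08% = 5.93%
E(R_P) = R_f + β_P × MRP = 3.08% + 1.4430 × 5.93% = 11.64%

11.64%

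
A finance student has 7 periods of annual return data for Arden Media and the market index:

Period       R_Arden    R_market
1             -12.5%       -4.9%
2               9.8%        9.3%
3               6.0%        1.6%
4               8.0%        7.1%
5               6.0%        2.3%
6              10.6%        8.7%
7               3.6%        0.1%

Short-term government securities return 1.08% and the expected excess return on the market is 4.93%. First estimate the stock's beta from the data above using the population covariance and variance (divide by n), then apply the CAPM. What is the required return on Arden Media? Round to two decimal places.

Mean R_i = (-12.5 + 9.8 + 6.0 + 8.0 + 6.0 + 10.6 + 3.6) / 7 = 4.5000%
Mean R_m = (-4.9 + 9.3 + 1.6 + 7.1 + 2.3 + 8.7 + 0.1) / 7 = 3.4571%
Σ(R_i − R̄_i)(R_m − R̄_m) = 216.2700  ⇒  Cov = 216.2700 / 7 = 30.8957
Σ(R_m − R̄_m)² = 160.7971  ⇒  Var(R_m) = 160.7971 / 7 = 22.9710
β = Cov / Var(R_m) = 30.8957 / 22.9710 = 1.3450
E(R) = R_f + β × MRP = 1.08% + 1.3450 × 4.93% = 7.71%

7.71%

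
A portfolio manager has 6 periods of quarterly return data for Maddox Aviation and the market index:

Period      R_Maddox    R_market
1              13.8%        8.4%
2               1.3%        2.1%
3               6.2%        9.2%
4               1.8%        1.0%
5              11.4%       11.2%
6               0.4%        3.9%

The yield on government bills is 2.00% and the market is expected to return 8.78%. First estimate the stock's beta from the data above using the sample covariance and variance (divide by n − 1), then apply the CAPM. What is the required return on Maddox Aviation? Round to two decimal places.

Mean R_i = (13.8 + 1.3 + 6.2 + 1.8 + 11.4 + 0.4) / 6 = 5.8167%
Mean R_m = (8.4 + 2.1 + 9.2 + 1.0 + 11.2 + 3.9) / 6 = 5.9667%
Σ(R_i − R̄_i)(R_m − R̄_m) = 98.4933  ⇒  Cov = 98.4933 / 5 = 19.6987
Σ(R_m − R̄_m)² = 87.6533  ⇒  Var(R_m) = 87.6533 / 5 = 17.5307
β = Cov / Var(R_m) = 19.6987 / 17.5307 = 1.1237
MRP = 8.78% − 2.00% = 6.78%
E(R) = R_f + β × MRP = 2.00% + 1.1237 × 6.78% = 9.62%

9.62%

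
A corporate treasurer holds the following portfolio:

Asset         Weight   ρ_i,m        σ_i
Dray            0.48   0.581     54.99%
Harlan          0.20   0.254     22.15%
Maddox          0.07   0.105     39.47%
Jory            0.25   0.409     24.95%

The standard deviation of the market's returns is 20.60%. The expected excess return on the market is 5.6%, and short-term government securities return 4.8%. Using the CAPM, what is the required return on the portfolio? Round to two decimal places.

10.05%

β_Dray = 0.581 × 54.99% / 20.60% = 1.5509
β_Harlan = 0.254 × 22.15% / 20.60% = 0.2731
β_Maddox = 0.105 × 39.47% / 20.60% = 0.2012
β_Jory = 0.409 × 24.95% / 20.60% = 0.4954
β_P = Σ w_i β_i = 0.48×1.5509 + 0.20×0.2731 + 0.07×0.2012 + 0.25×0.4954 = 0.9370
E(R_P) = R_f + β_P × MRP = 4.8% + 0.9370 × 5.6% = 10.05%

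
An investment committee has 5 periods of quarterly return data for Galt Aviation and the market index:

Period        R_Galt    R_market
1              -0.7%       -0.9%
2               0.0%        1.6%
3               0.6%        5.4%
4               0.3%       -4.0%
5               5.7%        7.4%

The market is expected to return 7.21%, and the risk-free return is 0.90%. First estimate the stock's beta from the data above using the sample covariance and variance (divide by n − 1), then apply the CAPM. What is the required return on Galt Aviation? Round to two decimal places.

3.39%

Mean R_i = (-0.7 + 0.0 + 0.6 + 0.3 + 5.7) / 5 = 1.1800%
Mean R_m = (-0.9 + 1.6 + 5.4 − 4.0 + 7.4) / 5 = 1.9000%
Σ(R_i − R̄_i)(R_m − R̄_m) = 33.6400  ⇒  Cov = 33.6400 / 4 = 8.4100
Σ(R_m − R̄_m)² = 85.2400  ⇒  Var(R_m) = 85.2400 / 4 = 21.3100
β = Cov / Var(R_m) = 8.4100 / 21.3100 = 0.3947
MRP = 7.21% − 0.90% = 6.31%
E(R) = R_f + β × MRP = 0.90% + 0.3947 × 6.31% = 3.39%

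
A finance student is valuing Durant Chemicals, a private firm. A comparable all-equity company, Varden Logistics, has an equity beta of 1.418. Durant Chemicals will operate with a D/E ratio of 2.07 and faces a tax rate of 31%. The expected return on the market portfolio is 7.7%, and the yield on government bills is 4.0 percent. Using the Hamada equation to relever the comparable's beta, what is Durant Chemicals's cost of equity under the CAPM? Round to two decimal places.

β_L = β_U × [1 + (1 − t)(D/E)] = 1.418 × [1 + (1 − 0.31) × 2.07]
    = 1.418 × [1 + 0.69 × 2.07] = 1.418 × 2.4283 = 3.4433
MRP = 7.7% − 4.0% = 3.70%
E(R) = R_f + β_L × MRP = 4.0% + 3.4433 × 3.7% = 16.74%

16.74%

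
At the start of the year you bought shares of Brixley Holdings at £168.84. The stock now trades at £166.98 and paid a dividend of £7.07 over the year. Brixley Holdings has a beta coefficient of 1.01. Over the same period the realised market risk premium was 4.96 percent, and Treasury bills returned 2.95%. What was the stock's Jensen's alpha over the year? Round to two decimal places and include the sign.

Realised HPR = (P1 + D1 − P0) / P0 = (166.98 + 7.07 − 168.84) / 168.84 = 5.21 / 168.84 = 3.0858%
CAPM required = R_f + β·MRP = 2.95% + 1.01 × 4.96% = 7.9596%
α = realised − required = 3.0858% − 7.9596% = -4.87%

-4.87%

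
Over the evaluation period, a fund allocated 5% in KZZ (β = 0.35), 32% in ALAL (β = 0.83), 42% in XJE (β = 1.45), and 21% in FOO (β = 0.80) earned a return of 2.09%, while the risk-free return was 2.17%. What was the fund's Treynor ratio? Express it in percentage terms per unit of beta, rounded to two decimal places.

-0.08%

β_P = 0.05×0.35 + 0.32×0.83 + 0.42×1.45 + 0.21×0.80 = 1.0601
Treynor = (R_P − R_f) / β_P = (2.09% − 2.17%) / 1.0601 = -0.08% / 1.0601 = -0.08%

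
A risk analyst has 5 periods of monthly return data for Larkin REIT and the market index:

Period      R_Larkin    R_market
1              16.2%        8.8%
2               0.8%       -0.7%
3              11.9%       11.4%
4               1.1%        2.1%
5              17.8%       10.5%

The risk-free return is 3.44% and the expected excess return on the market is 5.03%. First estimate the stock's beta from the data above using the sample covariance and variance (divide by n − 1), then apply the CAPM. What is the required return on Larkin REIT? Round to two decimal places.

Mean R_i = (16.2 + 0.8 + 11.9 + 1.1 + 17.8) / 5 = 9.5600%
Mean R_m = (8.8 − 0.7 + 11.4 + 2.1 + 10.5) / 5 = 6.4200%
Σ(R_i − R̄_i)(R_m − R̄_m) = 159.9940  ⇒  Cov = 159.9940 / 4 = 39.9985
Σ(R_m − R̄_m)² = 116.4680  ⇒  Var(R_m) = 116.4680 / 4 = 29.1170
β = Cov / Var(R_m) = 39.9985 / 29.1170 = 1.3737
E(R) = R_f + β × MRP = 3.44% + 1.3737 × 5.03% = 10.35%

10.35%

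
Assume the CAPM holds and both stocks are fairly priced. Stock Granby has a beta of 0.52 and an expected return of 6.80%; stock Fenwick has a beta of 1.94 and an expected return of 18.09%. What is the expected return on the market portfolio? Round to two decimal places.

Both satisfy E(R) = R_f + β·MRP, so the slope of the SML is
MRP = (18.09% − 6.80%) / (1.94 − 0.52) = 11.29% / 1.42 = 7.9507%
R_f = E(R_Granby) − β_Granby·MRP = 6.80% − 0.52 × 7.9507% = 2.6656%
E(R_m) = R_f + MRP = 2.6656% + 7.9507% = 10.62%

10.62%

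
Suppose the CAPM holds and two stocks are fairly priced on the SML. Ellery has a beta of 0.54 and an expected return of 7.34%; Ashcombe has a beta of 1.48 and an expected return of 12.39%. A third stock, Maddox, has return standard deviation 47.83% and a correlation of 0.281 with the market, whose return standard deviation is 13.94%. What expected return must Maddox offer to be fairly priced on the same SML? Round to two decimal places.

9.62%

MRP = (12.39% − 7.34%) / (1.48 − 0.54) = 5.3723%
R_f = 7.34% − 0.54 × 5.3723% = 4.4390%
β_Maddox = ρ·σ_i/σ_m = 0.281 × 47.83 / 13.94 = 0.9641
E(R_Maddox) = R_f + β × MRP = 4.4390% + 0.9641 × 5.3723% = 9.62%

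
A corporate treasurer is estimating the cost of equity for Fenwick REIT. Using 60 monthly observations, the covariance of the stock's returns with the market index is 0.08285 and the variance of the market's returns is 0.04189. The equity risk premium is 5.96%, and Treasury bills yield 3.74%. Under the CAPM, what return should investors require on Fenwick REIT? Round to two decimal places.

15.53%

β = Cov(R_i, R_m) / Var(R_m) = 0.08285 / 0.04189 = 1.9778
E(R) = R_f + β × MRP = 3.74% + 1.9778 × 5.96% = 15.53%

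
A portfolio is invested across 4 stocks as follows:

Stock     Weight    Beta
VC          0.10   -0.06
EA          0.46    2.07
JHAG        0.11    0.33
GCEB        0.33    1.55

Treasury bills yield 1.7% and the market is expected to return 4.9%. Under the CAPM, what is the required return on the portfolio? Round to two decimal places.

6.48%

β_P = Σ w_i β_i = 0.10×-0.06 + 0.46×2.07 + 0.11×0.33 + 0.33×1.55 = 1.4940
MRP = 4.9% − 1.7% = 3.20%
E(R_P) = R_f + β_P × MRP = 1.7% + 1.4940 × 3.2% = 6.48%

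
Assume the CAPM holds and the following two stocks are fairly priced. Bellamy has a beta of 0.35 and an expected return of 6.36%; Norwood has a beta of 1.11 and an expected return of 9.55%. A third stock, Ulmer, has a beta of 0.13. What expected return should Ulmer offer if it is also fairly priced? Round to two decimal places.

5.44%

MRP (SML slope) = (9.55% − 6.36%) / (1.11 − 0.35) = 3.19% / 0.76 = 4.1974%
R_f (intercept) = 6.36% − 0.35 × 4.1974% = 4.8909%
E(R_Ulmer) = R_f + β × MRP = 4.8909% + 0.13 × 4.1974% = 5.44%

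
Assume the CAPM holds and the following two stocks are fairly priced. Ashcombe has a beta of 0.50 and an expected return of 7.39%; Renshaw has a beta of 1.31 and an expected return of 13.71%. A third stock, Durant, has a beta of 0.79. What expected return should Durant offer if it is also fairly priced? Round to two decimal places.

9.65%

MRP (SML slope) = (13.71% − 7.39%) / (1.31 − 0.50) = 6.32% / 0.81 = 7.8025%
R_f (intercept) = 7.39% − 0.50 × 7.8025% = 3.4888%
E(R_Durant) = R_f + β × MRP = 3.4888% + 0.79 × 7.8025% = 9.65%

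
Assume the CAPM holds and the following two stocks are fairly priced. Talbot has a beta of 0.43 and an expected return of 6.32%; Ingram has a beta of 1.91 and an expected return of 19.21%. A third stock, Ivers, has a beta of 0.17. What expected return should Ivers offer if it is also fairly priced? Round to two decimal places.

MRP (SML slope) = (19.21% − 6.32%) / (1.91 − 0.43) = 12.89% / 1.48 = 8.7095%
R_f (intercept) = 6.32% − 0.43 × 8.7095% = 2.5749%
E(R_Ivers) = R_f + β × MRP = 2.5749% + 0.17 × 8.7095% = 4.06%

4.06%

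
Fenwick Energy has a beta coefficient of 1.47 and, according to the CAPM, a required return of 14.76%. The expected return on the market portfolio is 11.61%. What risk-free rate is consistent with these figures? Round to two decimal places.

E(R) = R_f + β(E(R_m) − R_f) = R_f(1 − β) + β·E(R_m)
14.76% = R_f × (1 − 1.47) + 1.47 × 11.61%
14.76% = R_f × -0.47 + 17.0667%
R_f = (14.76% − 17.0667%) / -0.47 = 4.91%

4.91%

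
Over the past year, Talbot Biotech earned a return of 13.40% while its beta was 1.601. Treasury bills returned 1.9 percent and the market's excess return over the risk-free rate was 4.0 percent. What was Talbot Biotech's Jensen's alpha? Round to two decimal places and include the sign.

+5.10%

CAPM benchmark = R_f + β(R_m − R_f) = 1.9% + 1.601 × 4.0% = 8.3040%
α = actual − benchmark = 13.40% − 8.3040% = +5.10%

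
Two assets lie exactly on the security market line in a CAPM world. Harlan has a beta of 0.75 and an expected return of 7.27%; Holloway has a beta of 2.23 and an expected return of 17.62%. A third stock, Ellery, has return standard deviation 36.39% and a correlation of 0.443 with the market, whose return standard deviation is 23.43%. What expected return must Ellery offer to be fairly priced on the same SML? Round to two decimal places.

6.84%

MRP = (17.62% − 7.27%) / (2.23 − 0.75) = 6.9932%
R_f = 7.27% − 0.75 × 6.9932% = 2.0251%
β_Ellery = ρ·σ_i/σ_m = 0.443 × 36.39 / 23.43 = 0.6880
E(R_Ellery) = R_f + β × MRP = 2.0251% + 0.6880 × 6.9932% = 6.84%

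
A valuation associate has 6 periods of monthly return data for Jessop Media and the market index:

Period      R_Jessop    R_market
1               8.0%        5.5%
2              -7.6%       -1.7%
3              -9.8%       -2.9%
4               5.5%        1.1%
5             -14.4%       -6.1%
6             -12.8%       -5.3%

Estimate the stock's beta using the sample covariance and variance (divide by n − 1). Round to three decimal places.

Mean R_i = (8.0 − 7.6 − 9.8 + 5.5 − 14.4 − 12.8) / 6 = -5.1833%
Mean R_m = (5.5 − 1.7 − 2.9 + 1.1 − 6.1 − 5.3) / 6 = -1.5667%
Σ(R_i − R̄_i)(R_m − R̄_m) = 198.3467  ⇒  Cov = 198.3467 / 5 = 39.6693
Σ(R_m − R̄_m)² = 93.3333  ⇒  Var(R_m) = 93.3333 / 5 = 18.6667
β = Cov / Var(R_m) = 39.6693 / 18.6667 = 2.1251

2.125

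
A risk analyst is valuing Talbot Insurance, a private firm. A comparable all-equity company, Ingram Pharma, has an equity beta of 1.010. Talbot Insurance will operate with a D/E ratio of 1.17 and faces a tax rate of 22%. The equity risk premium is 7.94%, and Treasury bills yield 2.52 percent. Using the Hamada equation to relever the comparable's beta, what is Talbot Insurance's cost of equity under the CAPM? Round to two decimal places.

β_L = β_U × [1 + (1 − t)(D/E)] = 1.010 × [1 + (1 − 0.22) × 1.17]
    = 1.010 × [1 + 0.78 × 1.17] = 1.010 × 1.9126 = 1.9317
E(R) = R_f + β_L × MRP = 2.52% + 1.9317 × 7.94% = 17.86%

17.86%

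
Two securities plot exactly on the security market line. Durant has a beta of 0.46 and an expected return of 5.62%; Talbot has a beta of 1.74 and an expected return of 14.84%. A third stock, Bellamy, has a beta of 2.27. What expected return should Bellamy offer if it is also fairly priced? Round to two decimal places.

MRP (SML slope) = (14.84% − 5.62%) / (1.74 − 0.46) = 9.22% / 1.28 = 7.2031%
R_f (intercept) = 5.62% − 0.46 × 7.2031% = 2.3066%
E(R_Bellamy) = R_f + β × MRP = 2.3066% + 2.27 × 7.2031% = 18.66%

18.66%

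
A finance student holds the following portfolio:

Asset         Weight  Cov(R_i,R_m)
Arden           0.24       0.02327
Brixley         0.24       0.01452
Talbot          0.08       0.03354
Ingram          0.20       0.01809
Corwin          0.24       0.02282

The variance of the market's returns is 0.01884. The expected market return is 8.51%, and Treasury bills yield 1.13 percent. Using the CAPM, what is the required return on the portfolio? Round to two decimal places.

β_Arden = 0.02327 / 0.01884 = 1.2351
β_Brixley = 0.01452 / 0.01884 = 0.7707
β_Talbot = 0.03354 / 0.01884 = 1.7803
β_Ingram = 0.01809 / 0.01884 = 0.9602
β_Corwin = 0.02282 / 0.01884 = 1.2113
β_P = Σ w_i β_i = 0.24×1.2351 + 0.24×0.7707 + 0.08×1.7803 + 0.20×0.9602 + 0.24×1.2113 = 1.1066
MRP = 8.51% − 1.13% = 7.38%
E(R_P) = R_f + β_P × MRP = 1.13% + 1.1066 × 7.38% = 9.30%

9.30%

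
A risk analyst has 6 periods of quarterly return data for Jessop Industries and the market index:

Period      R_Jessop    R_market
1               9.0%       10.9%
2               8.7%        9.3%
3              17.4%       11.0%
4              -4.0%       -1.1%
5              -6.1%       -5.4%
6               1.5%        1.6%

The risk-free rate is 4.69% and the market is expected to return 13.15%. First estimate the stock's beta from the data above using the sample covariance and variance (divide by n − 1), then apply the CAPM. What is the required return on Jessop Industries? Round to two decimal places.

Mean R_i = (9.0 + 8.7 + 17.4 − 4.0 − 6.1 + 1.5) / 6 = 4.4167%
Mean R_m = (10.9 + 9.3 + 11.0 − 1.1 − 5.4 + 1.6) / 6 = 4.3833%
Σ(R_i − R̄_i)(R_m − R̄_m) = 293.9917  ⇒  Cov = 293.9917 / 5 = 58.7983
Σ(R_m − R̄_m)² = 243.9483  ⇒  Var(R_m) = 243.9483 / 5 = 48.7897
β = Cov / Var(R_m) = 58.7983 / 48.7897 = 1.2051
MRP = 13.15% − 4.69% = 8.46%
E(R) = R_f + β × MRP = 4.69% + 1.2051 × 8.46% = 14.89%

14.89%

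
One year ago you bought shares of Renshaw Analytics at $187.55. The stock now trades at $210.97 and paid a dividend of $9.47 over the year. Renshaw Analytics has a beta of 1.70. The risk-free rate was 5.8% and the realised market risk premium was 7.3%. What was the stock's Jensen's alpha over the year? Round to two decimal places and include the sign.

Realised HPR = (P1 + D1 − P0) / P0 = (210.97 + 9.47 − 187.55) / 187.55 = 32.89 / 187.55 = 17.5367%
CAPM required = R_f + β·MRP = 5.8% + 1.70 × 7.3% = 18.2100%
α = realised − required = 17.5367% − 18.2100% = -0.67%

-0.67%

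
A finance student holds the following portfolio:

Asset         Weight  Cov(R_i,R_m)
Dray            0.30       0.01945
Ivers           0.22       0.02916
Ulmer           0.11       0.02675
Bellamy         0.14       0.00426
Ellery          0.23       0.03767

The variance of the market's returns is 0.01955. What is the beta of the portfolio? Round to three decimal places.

1.251

β_Dray = 0.01945 / 0.01955 = 0.9949
β_Ivers = 0.02916 / 0.01955 = 1.4916
β_Ulmer = 0.02675 / 0.01955 = 1.3683
β_Bellamy = 0.00426 / 0.01955 = 0.2179
β_Ellery = 0.03767 / 0.01955 = 1.9269
β_P = Σ w_i β_i = 0.30×0.9949 + 0.22×1.4916 + 0.11×1.3683 + 0.14×0.2179 + 0.23×1.9269 = 1.2508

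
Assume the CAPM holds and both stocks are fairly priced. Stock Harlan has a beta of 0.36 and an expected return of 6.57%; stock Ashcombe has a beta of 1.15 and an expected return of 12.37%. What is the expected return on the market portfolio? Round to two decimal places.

Both satisfy E(R) = R_f + β·MRP, so the slope of the SML is
MRP = (12.37% − 6.57%) / (1.15 − 0.36) = 5.80% / 0.79 = 7.3418%
R_f = E(R_Harlan) − β_Harlan·MRP = 6.57% − 0.36 × 7.3418% = 3.9270%
E(R_m) = R_f + MRP = 3.9270% + 7.3418% = 11.27%

11.27%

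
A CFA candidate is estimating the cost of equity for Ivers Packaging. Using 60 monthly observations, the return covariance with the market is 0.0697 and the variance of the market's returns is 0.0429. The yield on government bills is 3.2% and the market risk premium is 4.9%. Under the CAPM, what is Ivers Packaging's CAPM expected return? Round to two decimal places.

β = Cov(R_i, R_m) / Var(R_m) = 0.0697 / 0.0429 = 1.6247
E(R) = R_f + β × MRP = 3.2% + 1.6247 × 4.9% = 11.16%

11.16%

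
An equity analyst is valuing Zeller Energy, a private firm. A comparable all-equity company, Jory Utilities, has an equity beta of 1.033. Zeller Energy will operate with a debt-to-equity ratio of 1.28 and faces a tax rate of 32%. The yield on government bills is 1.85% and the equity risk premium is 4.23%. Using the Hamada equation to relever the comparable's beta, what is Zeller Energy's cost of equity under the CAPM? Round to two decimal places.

10.02%

β_L = β_U × [1 + (1 − t)(D/E)] = 1.033 × [1 + (1 − 0.32) × 1.28]
    = 1.033 × [1 + 0.68 × 1.28] = 1.033 × 1.8704 = 1.9321
E(R) = R_f + β_L × MRP = 1.85% + 1.9321 × 4.23% = 10.02%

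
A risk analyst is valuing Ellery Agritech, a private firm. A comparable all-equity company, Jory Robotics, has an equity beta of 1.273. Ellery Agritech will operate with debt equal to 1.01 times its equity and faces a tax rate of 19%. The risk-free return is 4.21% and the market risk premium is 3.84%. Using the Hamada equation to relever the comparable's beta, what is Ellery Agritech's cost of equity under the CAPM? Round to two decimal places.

β_L = β_U × [1 + (1 − t)(D/E)] = 1.273 × [1 + (1 − 0.19) × 1.01]
    = 1.273 × [1 + 0.81 × 1.01] = 1.273 × 1.8181 = 2.3144
E(R) = R_f + β_L × MRP = 4.21% + 2.3144 × 3.84% = 13.10%

13.10%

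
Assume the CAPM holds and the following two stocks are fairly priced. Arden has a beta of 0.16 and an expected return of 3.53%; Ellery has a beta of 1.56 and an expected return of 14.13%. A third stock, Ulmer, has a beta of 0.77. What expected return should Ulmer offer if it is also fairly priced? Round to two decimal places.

8.15%

MRP (SML slope) = (14.13% − 3.53%) / (1.56 − 0.16) = 10.60% / 1.40 = 7.5714%
R_f (intercept) = 3.53% − 0.16 × 7.5714% = 2.3186%
E(R_Ulmer) = R_f + β × MRP = 2.3186% + 0.77 × 7.5714% = 8.15%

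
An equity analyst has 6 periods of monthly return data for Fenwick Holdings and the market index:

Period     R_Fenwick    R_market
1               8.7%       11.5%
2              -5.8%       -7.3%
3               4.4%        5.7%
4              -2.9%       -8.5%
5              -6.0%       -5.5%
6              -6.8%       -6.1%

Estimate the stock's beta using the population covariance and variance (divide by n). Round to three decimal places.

Mean R_i = (8.7 − 5.8 + 4.4 − 2.9 − 6.0 − 6.8) / 6 = -1.4000%
Mean R_m = (11.5 − 7.3 + 5.7 − 8.5 − 5.5 − 6.1) / 6 = -1.7000%
Σ(R_i − R̄_i)(R_m − R̄_m) = 252.3200  ⇒  Cov = 252.3200 / 6 = 42.0533
Σ(R_m − R̄_m)² = 340.4000  ⇒  Var(R_m) = 340.4000 / 6 = 56.7333
β = Cov / Var(R_m) = 42.0533 / 56.7333 = 0.7412

0.741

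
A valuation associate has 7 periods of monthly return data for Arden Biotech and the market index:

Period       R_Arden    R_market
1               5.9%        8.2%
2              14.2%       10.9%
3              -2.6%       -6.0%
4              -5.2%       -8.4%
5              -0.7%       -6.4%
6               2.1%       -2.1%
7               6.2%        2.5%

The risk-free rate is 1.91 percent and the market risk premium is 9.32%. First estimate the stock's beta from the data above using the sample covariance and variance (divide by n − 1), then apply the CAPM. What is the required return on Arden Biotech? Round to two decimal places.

Mean R_i = (5.9 + 14.2 − 2.6 − 5.2 − 0.7 + 2.1 + 6.2) / 7 = 2.8429%
Mean R_m = (8.2 + 10.9 − 6.0 − 8.4 − 6.4 − 2.1 + 2.5) / 7 = -0.1857%
Σ(R_i − R̄_i)(R_m − R̄_m) = 281.7057  ⇒  Cov = 281.7057 / 6 = 46.9510
Σ(R_m − R̄_m)² = 343.9886  ⇒  Var(R_m) = 343.9886 / 6 = 57.3314
β = Cov / Var(R_m) = 46.9510 / 57.3314 = 0.8189
E(R) = R_f + β × MRP = 1.91% + 0.8189 × 9.32% = 9.54%

9.54%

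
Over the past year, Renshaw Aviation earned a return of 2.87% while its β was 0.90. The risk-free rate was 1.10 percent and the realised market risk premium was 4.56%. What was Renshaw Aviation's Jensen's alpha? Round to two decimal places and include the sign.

CAPM benchmark = R_f + β(R_m − R_f) = 1.10% + 0.90 × 4.56% = 5.2040%
α = actual − benchmark = 2.87% − 5.2040% = -2.33%

-2.33%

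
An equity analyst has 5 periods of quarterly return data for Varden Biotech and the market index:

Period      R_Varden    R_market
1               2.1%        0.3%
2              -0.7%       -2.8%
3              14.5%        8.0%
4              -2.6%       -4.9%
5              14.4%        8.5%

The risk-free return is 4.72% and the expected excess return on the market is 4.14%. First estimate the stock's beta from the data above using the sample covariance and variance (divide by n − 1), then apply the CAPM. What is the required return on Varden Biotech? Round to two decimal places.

10.27%

Mean R_i = (2.1 − 0.7 + 14.5 − 2.6 + 14.4) / 5 = 5.5400%
Mean R_m = (0.3 − 2.8 + 8.0 − 4.9 + 8.5) / 5 = 1.8200%
Σ(R_i − R̄_i)(R_m − R̄_m) = 203.3160  ⇒  Cov = 203.3160 / 4 = 50.8290
Σ(R_m − R̄_m)² = 151.6280  ⇒  Var(R_m) = 151.6280 / 4 = 37.9070
β = Cov / Var(R_m) = 50.8290 / 37.9070 = 1.3409
E(R) = R_f + β × MRP = 4.72% + 1.3409 × 4.14% = 10.27%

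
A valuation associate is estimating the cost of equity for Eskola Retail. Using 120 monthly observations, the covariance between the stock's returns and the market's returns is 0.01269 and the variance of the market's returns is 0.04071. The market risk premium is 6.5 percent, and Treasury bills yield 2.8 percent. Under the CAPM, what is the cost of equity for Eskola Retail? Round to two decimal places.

β = Cov(R_i, R_m) / Var(R_m) = 0.01269 / 0.04071 = 0.3117
E(R) = R_f + β × MRP = 2.8% + 0.3117 × 6.5% = 4.83%

4.83%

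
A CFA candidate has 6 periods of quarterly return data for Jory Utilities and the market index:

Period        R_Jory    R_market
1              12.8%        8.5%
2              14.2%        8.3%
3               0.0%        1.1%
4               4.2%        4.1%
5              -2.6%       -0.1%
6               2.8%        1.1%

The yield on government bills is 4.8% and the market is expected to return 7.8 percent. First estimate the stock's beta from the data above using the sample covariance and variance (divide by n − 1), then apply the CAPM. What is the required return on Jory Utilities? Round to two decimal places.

Mean R_i = (12.8 + 14.2 + 0.0 + 4.2 − 2.6 + 2.8) / 6 = 5.2333%
Mean R_m = (8.5 + 8.3 + 1.1 + 4.1 − 0.1 + 1.1) / 6 = 3.8333%
Σ(R_i − R̄_i)(R_m − R̄_m) = 126.8533  ⇒  Cov = 126.8533 / 5 = 25.3707
Σ(R_m − R̄_m)² = 72.2133  ⇒  Var(R_m) = 72.2133 / 5 = 14.4427
β = Cov / Var(R_m) = 25.3707 / 14.4427 = 1.7566
MRP = 7.8% − 4.8% = 3.00%
E(R) = R_f + β × MRP = 4.8% + 1.7566 × 3.0% = 10.07%

10.07%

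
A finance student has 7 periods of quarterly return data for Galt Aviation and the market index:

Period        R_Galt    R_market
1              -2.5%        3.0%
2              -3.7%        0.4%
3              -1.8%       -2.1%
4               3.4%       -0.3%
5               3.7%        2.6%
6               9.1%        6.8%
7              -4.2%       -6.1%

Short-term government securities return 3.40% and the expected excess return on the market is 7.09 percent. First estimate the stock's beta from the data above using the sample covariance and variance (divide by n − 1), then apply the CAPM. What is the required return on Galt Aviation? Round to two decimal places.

Mean R_i = (-2.5 − 3.7 − 1.8 + 3.4 + 3.7 + 9.1 − 4.2) / 7 = 0.5714%
Mean R_m = (3.0 + 0.4 − 2.1 − 0.3 + 2.6 + 6.8 − 6.1) / 7 = 0.6143%
Σ(R_i − R̄_i)(R_m − R̄_m) = 88.4429  ⇒  Cov = 88.4429 / 6 = 14.7405
Σ(R_m − R̄_m)² = 101.2286  ⇒  Var(R_m) = 101.2286 / 6 = 16.8714
β = Cov / Var(R_m) = 14.7405 / 16.8714 = 0.8737
E(R) = R_f + β × MRP = 3.40% + 0.8737 × 7.09% = 9.59%

9.59%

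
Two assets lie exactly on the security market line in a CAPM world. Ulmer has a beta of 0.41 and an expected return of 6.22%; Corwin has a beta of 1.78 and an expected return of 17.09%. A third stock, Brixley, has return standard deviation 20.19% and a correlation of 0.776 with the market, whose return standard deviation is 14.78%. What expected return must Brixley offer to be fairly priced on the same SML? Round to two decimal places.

11.38%

MRP = (17.09% − 6.22%) / (1.78 − 0.41) = 7.9343%
R_f = 6.22% − 0.41 × 7.9343% = 2.9669%
β_Brixley = ρ·σ_i/σ_m = 0.776 × 20.19 / 14.78 = 1.0600
E(R_Brixley) = R_f + β × MRP = 2.9669% + 1.0600 × 7.9343% = 11.38%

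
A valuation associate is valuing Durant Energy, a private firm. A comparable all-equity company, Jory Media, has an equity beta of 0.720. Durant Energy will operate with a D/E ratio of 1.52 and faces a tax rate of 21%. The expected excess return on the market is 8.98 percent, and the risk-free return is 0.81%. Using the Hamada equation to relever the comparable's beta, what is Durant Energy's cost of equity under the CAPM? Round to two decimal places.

15.04%

β_L = β_U × [1 + (1 − t)(D/E)] = 0.720 × [1 + (1 − 0.21) × 1.52]
    = 0.720 × [1 + 0.79 × 1.52] = 0.720 × 2.2008 = 1.5846
E(R) = R_f + β_L × MRP = 0.81% + 1.5846 × 8.98% = 15.04%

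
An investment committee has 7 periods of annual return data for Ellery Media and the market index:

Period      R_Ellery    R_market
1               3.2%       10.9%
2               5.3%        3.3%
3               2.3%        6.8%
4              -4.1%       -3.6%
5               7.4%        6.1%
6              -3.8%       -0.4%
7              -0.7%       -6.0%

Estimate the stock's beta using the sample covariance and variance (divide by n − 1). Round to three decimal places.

0.500

Mean R_i = (3.2 + 5.3 + 2.3 − 4.1 + 7.4 − 3.8 − 0.7) / 7 = 1.3714%
Mean R_m = (10.9 + 3.3 + 6.8 − 3.6 + 6.1 − 0.4 − 6.0) / 7 = 2.4429%
Σ(R_i − R̄_i)(R_m − R̄_m) = 110.1786  ⇒  Cov = 110.1786 / 6 = 18.3631
Σ(R_m − R̄_m)² = 220.4971  ⇒  Var(R_m) = 220.4971 / 6 = 36.7495
β = Cov / Var(R_m) = 18.3631 / 36.7495 = 0.4997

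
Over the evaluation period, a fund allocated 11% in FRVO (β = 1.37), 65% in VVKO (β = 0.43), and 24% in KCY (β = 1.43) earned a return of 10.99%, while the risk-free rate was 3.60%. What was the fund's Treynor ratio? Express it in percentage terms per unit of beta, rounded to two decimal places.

9.56%

β_P = 0.11×1.37 + 0.65×0.43 + 0.24×1.43 = 0.7734
Treynor = (R_P − R_f) / β_P = (10.99% − 3.60%) / 0.7734 = 7.39% / 0.7734 = 9.56%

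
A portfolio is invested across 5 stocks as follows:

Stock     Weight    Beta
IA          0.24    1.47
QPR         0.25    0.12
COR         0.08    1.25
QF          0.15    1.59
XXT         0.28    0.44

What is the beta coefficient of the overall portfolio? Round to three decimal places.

0.845

β_P = Σ w_i β_i = 0.24×1.47 + 0.25×0.12 + 0.08×1.25 + 0.15×1.59 + 0.28×0.44 = 0.8445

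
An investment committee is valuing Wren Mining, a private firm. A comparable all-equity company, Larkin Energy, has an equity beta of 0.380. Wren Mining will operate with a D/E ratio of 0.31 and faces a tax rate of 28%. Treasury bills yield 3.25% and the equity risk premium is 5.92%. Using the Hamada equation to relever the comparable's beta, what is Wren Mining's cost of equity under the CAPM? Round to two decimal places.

β_L = β_U × [1 + (1 − t)(D/E)] = 0.380 × [1 + (1 − 0.28) × 0.31]
    = 0.380 × [1 + 0.72 × 0.31] = 0.380 × 1.2232 = 0.4648
E(R) = R_f + β_L × MRP = 3.25% + 0.4648 × 5.92% = 6.00%

6.00%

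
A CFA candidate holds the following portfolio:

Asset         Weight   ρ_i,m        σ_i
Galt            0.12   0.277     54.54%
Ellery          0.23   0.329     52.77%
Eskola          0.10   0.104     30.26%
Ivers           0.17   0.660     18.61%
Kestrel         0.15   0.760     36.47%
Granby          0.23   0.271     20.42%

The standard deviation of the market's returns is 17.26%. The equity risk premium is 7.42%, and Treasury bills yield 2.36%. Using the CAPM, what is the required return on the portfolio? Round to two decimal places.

8.22%

β_Galt = 0.277 × 54.54% / 17.26% = 0.8753
β_Ellery = 0.329 × 52.77% / 17.26% = 1.0059
β_Eskola = 0.104 × 30.26% / 17.26% = 0.1823
β_Ivers = 0.660 × 18.61% / 17.26% = 0.7116
β_Kestrel = 0.760 × 36.47% / 17.26% = 1.6059
β_Granby = 0.271 × 20.42% / 17.26% = 0.3206
β_P = Σ w_i β_i = 0.12×0.8753 + 0.23×1.0059 + 0.10×0.1823 + 0.17×0.7116 + 0.15×1.6059 + 0.23×0.3206 = 0.7902
E(R_P) = R_f + β_P × MRP = 2.36% + 0.7902 × 7.42% = 8.22%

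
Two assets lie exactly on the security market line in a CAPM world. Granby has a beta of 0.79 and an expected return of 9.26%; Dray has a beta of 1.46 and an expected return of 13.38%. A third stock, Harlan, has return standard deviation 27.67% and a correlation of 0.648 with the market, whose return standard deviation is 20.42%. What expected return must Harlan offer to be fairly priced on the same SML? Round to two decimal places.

9.80%

MRP = (13.38% − 9.26%) / (1.46 − 0.79) = 6.1493%
R_f = 9.26% − 0.79 × 6.1493% = 4.4021%
β_Harlan = ρ·σ_i/σ_m = 0.648 × 27.67 / 20.42 = 0.8781
E(R_Harlan) = R_f + β × MRP = 4.4021% + 0.8781 × 6.1493% = 9.80%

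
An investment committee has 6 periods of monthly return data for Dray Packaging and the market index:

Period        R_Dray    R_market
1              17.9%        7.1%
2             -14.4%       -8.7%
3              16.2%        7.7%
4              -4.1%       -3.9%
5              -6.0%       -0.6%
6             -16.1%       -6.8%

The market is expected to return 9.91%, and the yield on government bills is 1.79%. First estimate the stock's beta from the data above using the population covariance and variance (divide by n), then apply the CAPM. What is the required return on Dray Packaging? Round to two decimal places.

Mean R_i = (17.9 − 14.4 + 16.2 − 4.1 − 6.0 − 16.1) / 6 = -1.0833%
Mean R_m = (7.1 − 8.7 + 7.7 − 3.9 − 0.6 − 6.8) / 6 = -0.8667%
Σ(R_i − R̄_i)(R_m − R̄_m) = 500.5467  ⇒  Cov = 500.5467 / 6 = 83.4245
Σ(R_m − R̄_m)² = 242.6933  ⇒  Var(R_m) = 242.6933 / 6 = 40.4489
β = Cov / Var(R_m) = 83.4245 / 40.4489 = 2.0625
MRP = 9.91% − 1.79% = 8.12%
E(R) = R_f + β × MRP = 1.79% + 2.0625 × 8.12% = 18.54%

18.54%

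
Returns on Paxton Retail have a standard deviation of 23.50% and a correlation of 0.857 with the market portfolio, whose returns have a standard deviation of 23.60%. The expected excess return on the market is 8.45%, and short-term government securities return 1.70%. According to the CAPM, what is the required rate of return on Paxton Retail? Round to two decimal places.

β = ρ × σ_i / σ_m = 0.857 × 23.50% / 23.60% = 0.8534
E(R) = 1.70% + 0.8534 × 8.45% = 8.91%

8.91%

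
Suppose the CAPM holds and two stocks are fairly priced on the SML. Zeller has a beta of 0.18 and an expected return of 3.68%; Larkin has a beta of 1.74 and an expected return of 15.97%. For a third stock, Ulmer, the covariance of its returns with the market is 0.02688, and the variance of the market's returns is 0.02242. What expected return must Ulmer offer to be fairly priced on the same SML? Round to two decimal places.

11.71%

MRP = (15.97% − 3.68%) / (1.74 − 0.18) = 7.8782%
R_f = 3.68% − 0.18 × 7.8782% = 2.2619%
β_Ulmer = Cov / Var(R_m) = 0.02688 / 0.02242 = 1.1989
E(R_Ulmer) = R_f + β × MRP = 2.2619% + 1.1989 × 7.8782% = 11.71%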